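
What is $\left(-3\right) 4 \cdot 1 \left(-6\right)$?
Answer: $72$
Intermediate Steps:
$\left(-3\right) 4 \cdot 1 \left(-6\right) = \left(-12\right) 1 \left(-6\right) = \left(-12\right) \left(-6\right) = 72$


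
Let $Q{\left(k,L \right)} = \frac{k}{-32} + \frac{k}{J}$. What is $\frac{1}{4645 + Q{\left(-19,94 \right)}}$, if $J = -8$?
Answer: $\frac{32}{148735} \approx 0.00021515$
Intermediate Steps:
$Q{\left(k,L \right)} = - \frac{5 k}{32}$ ($Q{\left(k,L \right)} = \frac{k}{-32} + \frac{k}{-8} = k \left(- \frac{1}{32}\right) + k \left(- \frac{1}{8}\right) = - \frac{k}{32} - \frac{k}{8} = - \frac{5 k}{32}$)
$\frac{1}{4645 + Q{\left(-19,94 \right)}} = \frac{1}{4645 - - \frac{95}{32}} = \frac{1}{4645 + \frac{95}{32}} = \frac{1}{\frac{148735}{32}} = \frac{32}{148735}$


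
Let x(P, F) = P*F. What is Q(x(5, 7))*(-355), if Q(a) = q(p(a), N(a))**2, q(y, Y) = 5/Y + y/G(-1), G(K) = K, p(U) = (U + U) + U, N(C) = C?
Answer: -191258380/49 ≈ -3.9032e+6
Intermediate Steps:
p(U) = 3*U (p(U) = 2*U + U = 3*U)
q(y, Y) = -y + 5/Y (q(y, Y) = 5/Y + y/(-1) = 5/Y + y*(-1) = 5/Y - y = -y + 5/Y)
x(P, F) = F*P
Q(a) = (-3*a + 5/a)**2
Q(x(5, 7))*(-355) = ((5 - 3*(7*5)**2)**2/(7*5)**2)*(-355) = ((5 - 3*35**2)**2/35**2)*(-355) = ((5 - 3*1225)**2/1225)*(-355) = ((5 - 3675)**2/1225)*(-355) = ((1/1225)*(-3670)**2)*(-355) = ((1/1225)*13468900)*(-355) = (538756/49)*(-355) = -191258380/49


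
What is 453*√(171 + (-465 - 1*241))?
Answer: 453*I*√535 ≈ 10478.0*I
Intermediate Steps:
453*√(171 + (-465 - 1*241)) = 453*√(171 + (-465 - 241)) = 453*√(171 - 706) = 453*√(-535) = 453*(I*√535) = 453*I*√535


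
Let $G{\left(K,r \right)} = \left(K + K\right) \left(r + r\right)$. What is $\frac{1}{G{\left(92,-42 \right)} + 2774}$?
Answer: $- \frac{1}{12682} \approx -7.8852 \cdot 10^{-5}$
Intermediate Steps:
$G{\left(K,r \right)} = 4 K r$ ($G{\left(K,r \right)} = 2 K 2 r = 4 K r$)
$\frac{1}{G{\left(92,-42 \right)} + 2774} = \frac{1}{4 \cdot 92 \left(-42\right) + 2774} = \frac{1}{-15456 + 2774} = \frac{1}{-12682} = - \frac{1}{12682}$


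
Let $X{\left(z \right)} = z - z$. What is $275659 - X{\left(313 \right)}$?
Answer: $275659$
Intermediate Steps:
$X{\left(z \right)} = 0$
$275659 - X{\left(313 \right)} = 275659 - 0 = 275659 + 0 = 275659$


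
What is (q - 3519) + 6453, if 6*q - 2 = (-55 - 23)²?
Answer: 11845/3 ≈ 3948.3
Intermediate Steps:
q = 3043/3 (q = ⅓ + (-55 - 23)²/6 = ⅓ + (⅙)*(-78)² = ⅓ + (⅙)*6084 = ⅓ + 1014 = 3043/3 ≈ 1014.3)
(q - 3519) + 6453 = (3043/3 - 3519) + 6453 = -7514/3 + 6453 = 11845/3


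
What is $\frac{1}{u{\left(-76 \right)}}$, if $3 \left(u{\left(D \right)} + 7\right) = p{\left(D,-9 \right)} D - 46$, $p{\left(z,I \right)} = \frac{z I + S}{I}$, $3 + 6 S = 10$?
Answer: $\frac{81}{154409} \approx 0.00052458$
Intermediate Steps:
$S = \frac{7}{6}$ ($S = - \frac{1}{2} + \frac{1}{6} \cdot 10 = - \frac{1}{2} + \frac{5}{3} = \frac{7}{6} \approx 1.1667$)
$p{\left(z,I \right)} = \frac{\frac{7}{6} + I z}{I}$ ($p{\left(z,I \right)} = \frac{z I + \frac{7}{6}}{I} = \frac{I z + \frac{7}{6}}{I} = \frac{\frac{7}{6} + I z}{I}$)
$u{\left(D \right)} = - \frac{67}{3} + \frac{D \left(- \frac{7}{54} + D\right)}{3}$ ($u{\left(D \right)} = -7 + \frac{\left(D + \frac{7}{6 \left(-9\right)}\right) D - 46}{3} = -7 + \frac{\left(D + \frac{7}{6} \left(- \frac{1}{9}\right)\right) D - 46}{3} = -7 + \frac{\left(D - \frac{7}{54}\right) D - 46}{3} = -7 + \frac{\left(- \frac{7}{54} + D\right) D - 46}{3} = -7 + \frac{D \left(- \frac{7}{54} + D\right) - 46}{3} = -7 + \frac{-46 + D \left(- \frac{7}{54} + D\right)}{3} = -7 + \left(- \frac{46}{3} + \frac{D \left(- \frac{7}{54} + D\right)}{3}\right) = - \frac{67}{3} + \frac{D \left(- \frac{7}{54} + D\right)}{3}$)
$\frac{1}{u{\left(-76 \right)}} = \frac{1}{- \frac{67}{3} + \frac{1}{162} \left(-76\right) \left(-7 + 54 \left(-76\right)\right)} = \frac{1}{- \frac{67}{3} + \frac{1}{162} \left(-76\right) \left(-7 - 4104\right)} = \frac{1}{- \frac{67}{3} + \frac{1}{162} \left(-76\right) \left(-4111\right)} = \frac{1}{- \frac{67}{3} + \frac{156218}{81}} = \frac{1}{\frac{154409}{81}} = \frac{81}{154409}$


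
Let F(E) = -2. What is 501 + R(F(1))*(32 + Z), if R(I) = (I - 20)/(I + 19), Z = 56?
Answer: 6581/17 ≈ 387.12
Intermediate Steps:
R(I) = (-20 + I)/(19 + I)
501 + R(F(1))*(32 + Z) = 501 + ((-20 - 2)/(19 - 2))*(32 + 56) = 501 + (-22/17)*88 = 501 + ((1/17)*(-22))*88 = 501 - 22/17*88 = 501 - 1936/17 = 6581/17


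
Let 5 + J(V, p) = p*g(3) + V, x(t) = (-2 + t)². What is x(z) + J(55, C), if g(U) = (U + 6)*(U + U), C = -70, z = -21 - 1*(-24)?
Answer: -3729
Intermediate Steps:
z = 3 (z = -21 + 24 = 3)
g(U) = 2*U*(6 + U) (g(U) = (6 + U)*(2*U) = 2*U*(6 + U))
J(V, p) = -5 + V + 54*p (J(V, p) = -5 + (p*(2*3*(6 + 3)) + V) = -5 + (p*(2*3*9) + V) = -5 + (p*54 + V) = -5 + (54*p + V) = -5 + (V + 54*p) = -5 + V + 54*p)
x(z) + J(55, C) = (-2 + 3)² + (-5 + 55 + 54*(-70)) = 1² + (-5 + 55 - 3780) = 1 - 3730 = -3729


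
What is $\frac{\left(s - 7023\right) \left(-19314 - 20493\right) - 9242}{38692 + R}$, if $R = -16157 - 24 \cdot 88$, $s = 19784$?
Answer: $- \frac{507986369}{20423} \approx -24873.0$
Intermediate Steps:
$R = -18269$ ($R = -16157 - 2112 = -18269$)
$\frac{\left(s - 7023\right) \left(-19314 - 20493\right) - 9242}{38692 + R} = \frac{\left(19784 - 7023\right) \left(-19314 - 20493\right) - 9242}{38692 - 18269} = \frac{12761 \left(-39807\right) - 9242}{20423} = \left(-507977127 - 9242\right) \frac{1}{20423} = \left(-507986369\right) \frac{1}{20423} = - \frac{507986369}{20423}$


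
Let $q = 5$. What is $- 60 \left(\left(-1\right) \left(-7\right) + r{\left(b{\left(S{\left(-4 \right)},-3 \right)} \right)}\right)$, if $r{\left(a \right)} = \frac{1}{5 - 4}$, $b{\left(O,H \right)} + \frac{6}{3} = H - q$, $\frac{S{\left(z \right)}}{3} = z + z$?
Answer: $-480$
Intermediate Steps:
$S{\left(z \right)} = 6 z$ ($S{\left(z \right)} = 3 \left(z + z\right) = 3 \cdot 2 z = 6 z$)
$b{\left(O,H \right)} = -7 + H$ ($b{\left(O,H \right)} = -2 + \left(H - 5\right) = -2 + \left(-5 + H\right) = -7 + H$)
$r{\left(a \right)} = 1$ ($r{\left(a \right)} = 1^{-1} = 1$)
$- 60 \left(\left(-1\right) \left(-7\right) + r{\left(b{\left(S{\left(-4 \right)},-3 \right)} \right)}\right) = - 60 \left(\left(-1\right) \left(-7\right) + 1\right) = - 60 \left(7 + 1\right) = \left(-60\right) 8 = -480$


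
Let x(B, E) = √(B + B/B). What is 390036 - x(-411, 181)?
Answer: 390036 - I*√410 ≈ 3.9004e+5 - 20.248*I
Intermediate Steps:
x(B, E) = √(1 + B) (x(B, E) = √(B + 1) = √(1 + B))
390036 - x(-411, 181) = 390036 - √(1 - 411) = 390036 - √(-410) = 390036 - I*√410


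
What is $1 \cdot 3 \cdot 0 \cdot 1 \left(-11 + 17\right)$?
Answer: $0$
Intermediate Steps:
$1 \cdot 3 \cdot 0 \cdot 1 \left(-11 + 17\right) = 3 \cdot 0 \cdot 1 \cdot 6 = 0 \cdot 1 \cdot 6 = 0 \cdot 6 = 0$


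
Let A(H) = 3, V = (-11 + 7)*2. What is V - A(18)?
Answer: -11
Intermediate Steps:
V = -8 (V = -4*2 = -8)
V - A(18) = -8 - 1*3 = -8 - 3 = -11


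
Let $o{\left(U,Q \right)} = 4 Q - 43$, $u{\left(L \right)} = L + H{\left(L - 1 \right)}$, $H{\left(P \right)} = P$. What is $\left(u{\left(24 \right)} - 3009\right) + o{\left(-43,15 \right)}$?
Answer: $-2945$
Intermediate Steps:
$u{\left(L \right)} = -1 + 2 L$ ($u{\left(L \right)} = L + \left(L - 1\right) = L + \left(-1 + L\right) = -1 + 2 L$)
$o{\left(U,Q \right)} = -43 + 4 Q$
$\left(u{\left(24 \right)} - 3009\right) + o{\left(-43,15 \right)} = \left(\left(-1 + 2 \cdot 24\right) - 3009\right) + \left(-43 + 4 \cdot 15\right) = \left(\left(-1 + 48\right) - 3009\right) + \left(-43 + 60\right) = \left(47 - 3009\right) + 17 = -2962 + 17 = -2945$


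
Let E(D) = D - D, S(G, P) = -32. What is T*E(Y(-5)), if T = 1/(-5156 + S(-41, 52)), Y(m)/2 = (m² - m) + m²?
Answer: 0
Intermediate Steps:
Y(m) = -2*m + 4*m² (Y(m) = 2*((m² - m) + m²) = 2*(-m + 2*m²) = -2*m + 4*m²)
E(D) = 0
T = -1/5188 (T = 1/(-5156 - 32) = 1/(-5188) = -1/5188 ≈ -0.00019275)
T*E(Y(-5)) = -1/5188*0 = 0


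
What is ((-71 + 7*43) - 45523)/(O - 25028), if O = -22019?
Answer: 45293/47047 ≈ 0.96272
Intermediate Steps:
((-71 + 7*43) - 45523)/(O - 25028) = ((-71 + 7*43) - 45523)/(-22019 - 25028) = ((-71 + 301) - 45523)/(-47047) = (230 - 45523)*(-1/47047) = -45293*(-1/47047) = 45293/47047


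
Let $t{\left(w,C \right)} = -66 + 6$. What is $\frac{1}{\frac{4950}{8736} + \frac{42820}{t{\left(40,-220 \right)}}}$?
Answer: $- \frac{4368}{3114821} \approx -0.0014023$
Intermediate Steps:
$t{\left(w,C \right)} = -60$
$\frac{1}{\frac{4950}{8736} + \frac{42820}{t{\left(40,-220 \right)}}} = \frac{1}{\frac{4950}{8736} + \frac{42820}{-60}} = \frac{1}{4950 \cdot \frac{1}{8736} + 42820 \left(- \frac{1}{60}\right)} = \frac{1}{\frac{825}{1456} - \frac{2141}{3}} = \frac{1}{- \frac{3114821}{4368}} = - \frac{4368}{3114821}$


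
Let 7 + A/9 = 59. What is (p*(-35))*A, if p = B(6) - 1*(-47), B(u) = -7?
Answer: -655200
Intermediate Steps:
A = 468 (A = -63 + 9*59 = -63 + 531 = 468)
p = 40 (p = -7 - 1*(-47) = -7 + 47 = 40)
(p*(-35))*A = (40*(-35))*468 = -1400*468 = -655200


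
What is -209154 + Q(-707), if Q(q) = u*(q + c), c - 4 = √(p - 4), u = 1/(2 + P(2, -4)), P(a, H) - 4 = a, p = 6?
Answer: -1673935/8 + √2/8 ≈ -2.0924e+5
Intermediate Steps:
P(a, H) = 4 + a
u = ⅛ (u = 1/(2 + (4 + 2)) = 1/(2 + 6) = 1/8 = ⅛ ≈ 0.12500)
c = 4 + √2 (c = 4 + √(6 - 4) = 4 + √2 ≈ 5.4142)
Q(q) = ½ + q/8 + √2/8 (Q(q) = (q + (4 + √2))/8 = (4 + q + √2)/8 = ½ + q/8 + √2/8)
-209154 + Q(-707) = -209154 + (½ + (⅛)*(-707) + √2/8) = -209154 + (½ - 707/8 + √2/8) = -209154 + (-703/8 + √2/8) = -1673935/8 + √2/8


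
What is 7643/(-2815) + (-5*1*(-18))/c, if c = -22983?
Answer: -58637473/21565715 ≈ -2.7190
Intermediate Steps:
7643/(-2815) + (-5*1*(-18))/c = 7643/(-2815) + (-5*1*(-18))/(-22983) = 7643*(-1/2815) - 5*(-18)*(-1/22983) = -7643/2815 + 90*(-1/22983) = -7643/2815 - 30/7661 = -58637473/21565715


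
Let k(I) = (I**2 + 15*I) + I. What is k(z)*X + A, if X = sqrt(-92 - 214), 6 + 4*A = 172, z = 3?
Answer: 83/2 + 171*I*sqrt(34) ≈ 41.5 + 997.09*I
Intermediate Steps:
A = 83/2 (A = -3/2 + (1/4)*172 = -3/2 + 43 = 83/2 ≈ 41.500)
k(I) = I**2 + 16*I
X = 3*I*sqrt(34) (X = sqrt(-306) = 3*I*sqrt(34) ≈ 17.493*I)
k(z)*X + A = (3*(16 + 3))*(3*I*sqrt(34)) + 83/2 = (3*19)*(3*I*sqrt(34)) + 83/2 = 57*(3*I*sqrt(34)) + 83/2 = 171*I*sqrt(34) + 83/2 = 83/2 + 171*I*sqrt(34)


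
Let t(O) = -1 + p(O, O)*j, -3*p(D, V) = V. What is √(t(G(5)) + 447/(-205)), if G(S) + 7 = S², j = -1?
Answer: 17*√410/205 ≈ 1.6791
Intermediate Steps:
p(D, V) = -V/3
G(S) = -7 + S²
t(O) = -1 + O/3 (t(O) = -1 - O/3*(-1) = -1 + O/3)
√(t(G(5)) + 447/(-205)) = √((-1 + (-7 + 5²)/3) + 447/(-205)) = √((-1 + (-7 + 25)/3) + 447*(-1/205)) = √((-1 + (⅓)*18) - 447/205) = √((-1 + 6) - 447/205) = √(5 - 447/205) = √(578/205) = 17*√410/205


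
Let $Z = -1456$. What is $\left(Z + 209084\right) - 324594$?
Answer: $-116966$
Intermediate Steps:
$\left(Z + 209084\right) - 324594 = \left(-1456 + 209084\right) - 324594 = 207628 - 324594 = -116966$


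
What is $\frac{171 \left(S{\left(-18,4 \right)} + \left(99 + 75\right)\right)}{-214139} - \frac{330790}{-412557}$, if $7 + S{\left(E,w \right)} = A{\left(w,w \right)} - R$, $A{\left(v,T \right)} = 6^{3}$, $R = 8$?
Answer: $\frac{44379822185}{88344543423} \approx 0.50235$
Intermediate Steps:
$A{\left(v,T \right)} = 216$
$S{\left(E,w \right)} = 201$ ($S{\left(E,w \right)} = -7 + \left(216 - 8\right) = -7 + 208 = 201$)
$\frac{171 \left(S{\left(-18,4 \right)} + \left(99 + 75\right)\right)}{-214139} - \frac{330790}{-412557} = \frac{171 \left(201 + \left(99 + 75\right)\right)}{-214139} - \frac{330790}{-412557} = 171 \left(201 + 174\right) \left(- \frac{1}{214139}\right) - - \frac{330790}{412557} = 171 \cdot 375 \left(- \frac{1}{214139}\right) + \frac{330790}{412557} = 64125 \left(- \frac{1}{214139}\right) + \frac{330790}{412557} = - \frac{64125}{214139} + \frac{330790}{412557} = \frac{44379822185}{88344543423}$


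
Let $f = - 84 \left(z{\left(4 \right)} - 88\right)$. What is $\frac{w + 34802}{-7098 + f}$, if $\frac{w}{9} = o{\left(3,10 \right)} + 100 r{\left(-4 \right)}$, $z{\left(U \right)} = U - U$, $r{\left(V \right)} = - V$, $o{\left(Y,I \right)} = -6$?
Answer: $\frac{19174}{147} \approx 130.44$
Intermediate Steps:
$z{\left(U \right)} = 0$
$w = 3546$ ($w = 9 \left(-6 + 100 \left(\left(-1\right) \left(-4\right)\right)\right) = 9 \left(-6 + 100 \cdot 4\right) = 9 \left(-6 + 400\right) = 9 \cdot 394 = 3546$)
$f = 7392$ ($f = - 84 \left(0 - 88\right) = \left(-84\right) \left(-88\right) = 7392$)
$\frac{w + 34802}{-7098 + f} = \frac{3546 + 34802}{-7098 + 7392} = \frac{38348}{294} = 38348 \cdot \frac{1}{294} = \frac{19174}{147}$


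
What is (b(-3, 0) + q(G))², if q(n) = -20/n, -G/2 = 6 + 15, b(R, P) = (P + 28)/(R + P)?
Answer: 3844/49 ≈ 78.449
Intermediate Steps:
b(R, P) = (28 + P)/(P + R)
G = -42 (G = -2*(6 + 15) = -2*21 = -42)
(b(-3, 0) + q(G))² = ((28 + 0)/(0 - 3) - 20/(-42))² = (28/(-3) - 20*(-1/42))² = (-⅓*28 + 10/21)² = (-28/3 + 10/21)² = (-62/7)² = 3844/49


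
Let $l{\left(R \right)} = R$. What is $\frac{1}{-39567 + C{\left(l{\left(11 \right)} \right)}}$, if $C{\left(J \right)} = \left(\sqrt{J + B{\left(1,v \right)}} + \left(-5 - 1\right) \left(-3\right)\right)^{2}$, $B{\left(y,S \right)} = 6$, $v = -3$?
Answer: $- \frac{19613}{769328522} - \frac{9 \sqrt{17}}{384664261} \approx -2.559 \cdot 10^{-5}$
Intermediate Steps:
$C{\left(J \right)} = \left(18 + \sqrt{6 + J}\right)^{2}$ ($C{\left(J \right)} = \left(\sqrt{J + 6} + \left(-5 - 1\right) \left(-3\right)\right)^{2} = \left(\sqrt{6 + J} - -18\right)^{2} = \left(\sqrt{6 + J} + 18\right)^{2} = \left(18 + \sqrt{6 + J}\right)^{2}$)
$\frac{1}{-39567 + C{\left(l{\left(11 \right)} \right)}} = \frac{1}{-39567 + \left(18 + \sqrt{6 + 11}\right)^{2}} = \frac{1}{-39567 + \left(18 + \sqrt{17}\right)^{2}}$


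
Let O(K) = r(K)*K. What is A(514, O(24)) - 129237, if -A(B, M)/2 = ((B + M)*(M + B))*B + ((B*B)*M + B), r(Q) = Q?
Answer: -1525850857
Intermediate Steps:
O(K) = K² (O(K) = K*K = K²)
A(B, M) = -2*B - 2*B*(B + M)² - 2*M*B² (A(B, M) = -2*(((B + M)*(M + B))*B + ((B*B)*M + B)) = -2*(((B + M)*(B + M))*B + (B²*M + B)) = -2*((B + M)²*B + (M*B² + B)) = -2*(B*(B + M)² + (B + M*B²)) = -2*(B + B*(B + M)² + M*B²) = -2*B - 2*B*(B + M)² - 2*M*B²)
A(514, O(24)) - 129237 = -2*514*(1 + (514 + 24²)² + 514*24²) - 129237 = -2*514*(1 + (514 + 576)² + 514*576) - 129237 = -2*514*(1 + 1090² + 296064) - 129237 = -2*514*(1 + 1188100 + 296064) - 129237 = -2*514*1484165 - 129237 = -1525721620 - 129237 = -1525850857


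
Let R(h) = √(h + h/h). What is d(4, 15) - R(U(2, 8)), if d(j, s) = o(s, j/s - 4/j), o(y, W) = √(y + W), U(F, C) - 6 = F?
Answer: -3 + √3210/15 ≈ 0.77712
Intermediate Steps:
U(F, C) = 6 + F
o(y, W) = √(W + y)
R(h) = √(1 + h) (R(h) = √(h + 1) = √(1 + h))
d(j, s) = √(s - 4/j + j/s) (d(j, s) = √((j/s - 4/j) + s) = √((-4/j + j/s) + s) = √(s - 4/j + j/s))
d(4, 15) - R(U(2, 8)) = √(15 - 4/4 + 4/15) - √(1 + (6 + 2)) = √(15 - 4*¼ + 4*(1/15)) - √(1 + 8) = √(15 - 1 + 4/15) - √9 = √(214/15) - 1*3 = √3210/15 - 3 = -3 + √3210/15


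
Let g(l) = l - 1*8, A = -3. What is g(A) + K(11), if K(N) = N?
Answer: 0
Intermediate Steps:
g(l) = -8 + l (g(l) = l - 8 = -8 + l)
g(A) + K(11) = (-8 - 3) + 11 = -11 + 11 = 0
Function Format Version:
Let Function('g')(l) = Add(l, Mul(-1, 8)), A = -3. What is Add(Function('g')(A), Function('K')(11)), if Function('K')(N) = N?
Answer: 0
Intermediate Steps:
Function('g')(l) = Add(-8, l) (Function('g')(l) = Add(l, -8) = Add(-8, l))
Add(Function('g')(A), Function('K')(11)) = Add(Add(-8, -3), 11) = Add(-11, 11) = 0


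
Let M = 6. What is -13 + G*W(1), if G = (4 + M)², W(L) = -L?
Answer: -113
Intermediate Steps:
G = 100 (G = (4 + 6)² = 10² = 100)
-13 + G*W(1) = -13 + 100*(-1*1) = -13 + 100*(-1) = -13 - 100 = -113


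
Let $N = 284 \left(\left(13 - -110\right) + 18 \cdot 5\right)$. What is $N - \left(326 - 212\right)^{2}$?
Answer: $47496$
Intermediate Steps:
$N = 60492$ ($N = 284 \left(\left(13 + 110\right) + 90\right) = 284 \left(123 + 90\right) = 284 \cdot 213 = 60492$)
$N - \left(326 - 212\right)^{2} = 60492 - \left(326 - 212\right)^{2} = 60492 - 114^{2} = 60492 - 12996 = 47496$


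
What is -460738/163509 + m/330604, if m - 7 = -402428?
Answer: -218121281041/54056729436 ≈ -4.0350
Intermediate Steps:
m = -402421 (m = 7 - 402428 = -402421)
-460738/163509 + m/330604 = -460738/163509 - 402421/330604 = -218121281041/54056729436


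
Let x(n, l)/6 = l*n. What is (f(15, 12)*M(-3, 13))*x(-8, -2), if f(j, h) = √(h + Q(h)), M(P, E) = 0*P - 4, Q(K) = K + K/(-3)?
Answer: -768*√5 ≈ -1717.3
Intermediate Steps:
Q(K) = 2*K/3 (Q(K) = K + K*(-⅓) = K - K/3 = 2*K/3)
M(P, E) = -4 (M(P, E) = 0 - 4 = -4)
f(j, h) = √15*√h/3 (f(j, h) = √(h + 2*h/3) = √(5*h/3) = √15*√h/3)
x(n, l) = 6*l*n (x(n, l) = 6*(l*n) = 6*l*n)
(f(15, 12)*M(-3, 13))*x(-8, -2) = ((√15*√12/3)*(-4))*(6*(-2)*(-8)) = ((√15*(2*√3)/3)*(-4))*96 = ((2*√5)*(-4))*96 = -8*√5*96 = -768*√5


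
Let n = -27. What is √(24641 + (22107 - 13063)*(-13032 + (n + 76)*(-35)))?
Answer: I*√133347227 ≈ 11548.0*I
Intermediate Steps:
√(24641 + (22107 - 13063)*(-13032 + (n + 76)*(-35))) = √(24641 + (22107 - 13063)*(-13032 + (-27 + 76)*(-35))) = √(24641 + 9044*(-13032 + 49*(-35))) = √(24641 + 9044*(-13032 - 1715)) = √(24641 + 9044*(-14747)) = √(24641 - 133371868) = √(-133347227) = I*√133347227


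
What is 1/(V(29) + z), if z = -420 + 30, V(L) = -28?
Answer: -1/418 ≈ -0.0023923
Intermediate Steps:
z = -390
1/(V(29) + z) = 1/(-28 - 390) = 1/(-418) = -1/418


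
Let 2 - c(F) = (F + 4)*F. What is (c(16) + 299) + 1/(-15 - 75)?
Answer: -1711/90 ≈ -19.011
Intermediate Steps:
c(F) = 2 - F*(4 + F) (c(F) = 2 - (F + 4)*F = 2 - (4 + F)*F = 2 - F*(4 + F))
(c(16) + 299) + 1/(-15 - 75) = ((2 - 1*16² - 4*16) + 299) + 1/(-15 - 75) = ((2 - 1*256 - 64) + 299) + 1/(-90) = ((2 - 256 - 64) + 299) - 1/90 = (-318 + 299) - 1/90 = -19 - 1/90 = -1711/90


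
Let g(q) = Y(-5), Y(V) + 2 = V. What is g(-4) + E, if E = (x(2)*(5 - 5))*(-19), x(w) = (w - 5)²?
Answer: -7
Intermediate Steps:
Y(V) = -2 + V
g(q) = -7 (g(q) = -2 - 5 = -7)
x(w) = (-5 + w)²
E = 0 (E = ((-5 + 2)²*(5 - 5))*(-19) = ((-3)²*0)*(-19) = (9*0)*(-19) = 0*(-19) = 0)
g(-4) + E = -7 + 0 = -7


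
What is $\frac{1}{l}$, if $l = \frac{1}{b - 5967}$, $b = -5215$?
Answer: $-11182$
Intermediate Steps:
$l = - \frac{1}{11182}$ ($l = \frac{1}{-5215 - 5967} = \frac{1}{-11182} = - \frac{1}{11182} \approx -8.9429 \cdot 10^{-5}$)
$\frac{1}{l} = \frac{1}{- \frac{1}{11182}} = -11182$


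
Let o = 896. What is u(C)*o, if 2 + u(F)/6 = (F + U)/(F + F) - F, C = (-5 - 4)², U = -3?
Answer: -3992576/9 ≈ -4.4362e+5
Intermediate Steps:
C = 81 (C = (-9)² = 81)
u(F) = -12 - 6*F + 3*(-3 + F)/F (u(F) = -12 + 6*((F - 3)/(F + F) - F) = -12 + 6*((-3 + F)/((2*F)) - F) = -12 + 6*((-3 + F)*(1/(2*F)) - F) = -12 + 6*((-3 + F)/(2*F) - F) = -12 + 6*(-F + (-3 + F)/(2*F)) = -12 + (-6*F + 3*(-3 + F)/F) = -12 - 6*F + 3*(-3 + F)/F)
u(C)*o = (-9 - 9/81 - 6*81)*896 = (-9 - 9*1/81 - 486)*896 = (-9 - ⅑ - 486)*896 = -4456/9*896 = -3992576/9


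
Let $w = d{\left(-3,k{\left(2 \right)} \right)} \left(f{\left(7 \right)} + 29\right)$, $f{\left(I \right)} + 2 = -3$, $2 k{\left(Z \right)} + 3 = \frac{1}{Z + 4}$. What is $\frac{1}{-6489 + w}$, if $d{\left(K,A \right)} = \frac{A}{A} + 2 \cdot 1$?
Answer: $- \frac{1}{6417} \approx -0.00015584$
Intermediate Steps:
$k{\left(Z \right)} = - \frac{3}{2} + \frac{1}{2 \left(4 + Z\right)}$ ($k{\left(Z \right)} = - \frac{3}{2} + \frac{1}{2 \left(Z + 4\right)} = - \frac{3}{2} + \frac{1}{2 \left(4 + Z\right)}$)
$f{\left(I \right)} = -5$ ($f{\left(I \right)} = -2 - 3 = -5$)
$d{\left(K,A \right)} = 3$ ($d{\left(K,A \right)} = 1 + 2 = 3$)
$w = 72$ ($w = 3 \left(-5 + 29\right) = 3 \cdot 24 = 72$)
$\frac{1}{-6489 + w} = \frac{1}{-6489 + 72} = \frac{1}{-6417} = - \frac{1}{6417}$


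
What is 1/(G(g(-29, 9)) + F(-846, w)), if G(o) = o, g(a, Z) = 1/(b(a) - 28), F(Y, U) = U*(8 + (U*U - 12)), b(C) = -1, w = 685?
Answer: 29/9321075164 ≈ 3.1112e-9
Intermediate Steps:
F(Y, U) = U*(-4 + U²) (F(Y, U) = U*(8 + (U² - 12)) = U*(8 + (-12 + U²)) = U*(-4 + U²))
g(a, Z) = -1/29 (g(a, Z) = 1/(-1 - 28) = 1/(-29) = -1/29)
1/(G(g(-29, 9)) + F(-846, w)) = 1/(-1/29 + 685*(-4 + 685²)) = 1/(-1/29 + 685*(-4 + 469225)) = 1/(-1/29 + 685*469221) = 1/(-1/29 + 321416385) = 1/(9321075164/29) = 29/9321075164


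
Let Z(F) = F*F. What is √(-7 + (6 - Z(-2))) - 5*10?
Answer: -50 + I*√5 ≈ -50.0 + 2.2361*I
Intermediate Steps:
Z(F) = F²
√(-7 + (6 - Z(-2))) - 5*10 = √(-7 + (6 - 1*(-2)²)) - 5*10 = √(-7 + (6 - 1*4)) - 50 = √(-7 + (6 - 4)) - 50 = √(-7 + 2) - 50 = √(-5) - 50 = I*√5 - 50 = -50 + I*√5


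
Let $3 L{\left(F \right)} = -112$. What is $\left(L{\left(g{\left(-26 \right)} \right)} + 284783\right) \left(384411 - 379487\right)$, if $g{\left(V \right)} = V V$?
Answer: $\frac{4206262988}{3} \approx 1.4021 \cdot 10^{9}$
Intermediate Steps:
$g{\left(V \right)} = V^{2}$
$L{\left(F \right)} = - \frac{112}{3}$ ($L{\left(F \right)} = \frac{1}{3} \left(-112\right) = - \frac{112}{3}$)
$\left(L{\left(g{\left(-26 \right)} \right)} + 284783\right) \left(384411 - 379487\right) = \left(- \frac{112}{3} + 284783\right) \left(384411 - 379487\right) = \frac{854237}{3} \cdot 4924 = \frac{4206262988}{3}$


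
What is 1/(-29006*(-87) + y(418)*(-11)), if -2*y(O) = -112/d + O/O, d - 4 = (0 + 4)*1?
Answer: 2/5046901 ≈ 3.9628e-7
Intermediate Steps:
d = 8 (d = 4 + (0 + 4)*1 = 4 + 4*1 = 4 + 4 = 8)
y(O) = 13/2 (y(O) = -(-112/8 + O/O)/2 = -(-112*1/8 + 1)/2 = -(-14 + 1)/2 = -1/2*(-13) = 13/2)
1/(-29006*(-87) + y(418)*(-11)) = 1/(-29006*(-87) + (13/2)*(-11)) = 1/(2523522 - 143/2) = 1/(5046901/2) = 2/5046901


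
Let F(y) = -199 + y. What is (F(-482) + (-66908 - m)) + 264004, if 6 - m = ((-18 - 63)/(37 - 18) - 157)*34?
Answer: 3627595/19 ≈ 1.9093e+5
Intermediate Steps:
m = 104290/19 (m = 6 - ((-18 - 63)/(37 - 18) - 157)*34 = 6 - (-81/19 - 157)*34 = 6 - (-3064)*34/19 = 6 - 1*(-104176/19) = 6 + 104176/19 = 104290/19 ≈ 5488.9)
(F(-482) + (-66908 - m)) + 264004 = ((-199 - 482) + (-66908 - 1*104290/19)) + 264004 = (-681 + (-66908 - 104290/19)) + 264004 = (-681 - 1375542/19) + 264004 = -1388481/19 + 264004 = 3627595/19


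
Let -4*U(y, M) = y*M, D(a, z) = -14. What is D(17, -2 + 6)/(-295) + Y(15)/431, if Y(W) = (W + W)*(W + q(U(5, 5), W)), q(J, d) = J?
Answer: 166943/254290 ≈ 0.65651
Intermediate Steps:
U(y, M) = -M*y/4 (U(y, M) = -y*M/4 = -M*y/4)
Y(W) = 2*W*(-25/4 + W) (Y(W) = (W + W)*(W - ¼*5*5) = (2*W)*(W - 25/4) = (2*W)*(-25/4 + W) = 2*W*(-25/4 + W))
D(17, -2 + 6)/(-295) + Y(15)/431 = -14/(-295) + ((½)*15*(-25 + 4*15))/431 = -14*(-1/295) + ((½)*15*(-25 + 60))*(1/431) = 14/295 + ((½)*15*35)*(1/431) = 14/295 + (525/2)*(1/431) = 14/295 + 525/862 = 166943/254290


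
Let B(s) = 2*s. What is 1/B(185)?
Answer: 1/370 ≈ 0.0027027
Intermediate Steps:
1/B(185) = 1/(2*185) = 1/370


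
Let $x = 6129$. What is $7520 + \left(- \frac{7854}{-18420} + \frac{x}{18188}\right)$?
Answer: $\frac{209969033661}{27918580} \approx 7520.8$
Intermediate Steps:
$7520 + \left(- \frac{7854}{-18420} + \frac{x}{18188}\right) = 7520 + \left(- \frac{7854}{-18420} + \frac{6129}{18188}\right) = 7520 + \left(\left(-7854\right) \left(- \frac{1}{18420}\right) + 6129 \cdot \frac{1}{18188}\right) = 7520 + \left(\frac{1309}{3070} + \frac{6129}{18188}\right) = 7520 + \frac{21312061}{27918580} = \frac{209969033661}{27918580}$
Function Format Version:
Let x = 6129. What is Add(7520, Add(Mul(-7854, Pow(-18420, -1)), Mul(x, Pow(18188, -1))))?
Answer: Rational(209969033661, 27918580) ≈ 7520.8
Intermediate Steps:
Add(7520, Add(Mul(-7854, Pow(-18420, -1)), Mul(x, Pow(18188, -1)))) = Add(7520, Add(Mul(-7854, Pow(-18420, -1)), Mul(6129, Pow(18188, -1)))) = Add(7520, Add(Mul(-7854, Rational(-1, 18420)), Mul(6129, Rational(1, 18188)))) = Add(7520, Add(Rational(1309, 3070), Rational(6129, 18188))) = Add(7520, Rational(21312061, 27918580)) = Rational(209969033661, 27918580)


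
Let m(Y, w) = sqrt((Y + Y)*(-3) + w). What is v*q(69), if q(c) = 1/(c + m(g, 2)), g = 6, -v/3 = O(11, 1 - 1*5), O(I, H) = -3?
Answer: 621/4795 - 9*I*sqrt(34)/4795 ≈ 0.12951 - 0.010944*I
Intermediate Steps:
v = 9 (v = -3*(-3) = 9)
m(Y, w) = sqrt(w - 6*Y) (m(Y, w) = sqrt((2*Y)*(-3) + w) = sqrt(-6*Y + w) = sqrt(w - 6*Y))
q(c) = 1/(c + I*sqrt(34)) (q(c) = 1/(c + sqrt(2 - 6*6)) = 1/(c + sqrt(2 - 36)) = 1/(c + sqrt(-34)) = 1/(c + I*sqrt(34)))
v*q(69) = 9/(69 + I*sqrt(34))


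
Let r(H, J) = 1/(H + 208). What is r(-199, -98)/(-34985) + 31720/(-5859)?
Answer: -1109724851/204977115 ≈ -5.4139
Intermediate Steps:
r(H, J) = 1/(208 + H)
r(-199, -98)/(-34985) + 31720/(-5859) = 1/((208 - 199)*(-34985)) + 31720/(-5859) = -1/34985/9 + 31720*(-1/5859) = (⅑)*(-1/34985) - 31720/5859 = -1/314865 - 31720/5859 = -1109724851/204977115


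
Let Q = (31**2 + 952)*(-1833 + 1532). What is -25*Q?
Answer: 14395325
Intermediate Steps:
Q = -575813 (Q = (961 + 952)*(-301) = 1913*(-301) = -575813)
-25*Q = -25*(-575813) = 14395325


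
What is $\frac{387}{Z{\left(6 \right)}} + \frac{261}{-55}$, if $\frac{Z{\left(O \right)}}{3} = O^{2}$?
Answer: $- \frac{767}{660} \approx -1.1621$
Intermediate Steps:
$Z{\left(O \right)} = 3 O^{2}$
$\frac{387}{Z{\left(6 \right)}} + \frac{261}{-55} = \frac{387}{3 \cdot 6^{2}} + \frac{261}{-55} = \frac{387}{3 \cdot 36} + 261 \left(- \frac{1}{55}\right) = \frac{387}{108} - \frac{261}{55} = 387 \cdot \frac{1}{108} - \frac{261}{55} = \frac{43}{12} - \frac{261}{55} = - \frac{767}{660}$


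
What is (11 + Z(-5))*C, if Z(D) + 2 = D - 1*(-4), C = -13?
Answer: -104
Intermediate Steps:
Z(D) = 2 + D (Z(D) = -2 + (D - 1*(-4)) = -2 + (D + 4) = -2 + (4 + D) = 2 + D)
(11 + Z(-5))*C = (11 + (2 - 5))*(-13) = (11 - 3)*(-13) = 8*(-13) = -104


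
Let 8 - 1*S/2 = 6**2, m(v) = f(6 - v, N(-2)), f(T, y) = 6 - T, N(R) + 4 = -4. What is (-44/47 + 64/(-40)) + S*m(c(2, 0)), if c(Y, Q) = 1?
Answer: -13756/235 ≈ -58.536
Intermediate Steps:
N(R) = -8 (N(R) = -4 - 4 = -8)
m(v) = v (m(v) = 6 - (6 - v) = 6 + (-6 + v) = v)
S = -56 (S = 16 - 2*6**2 = 16 - 2*36 = 16 - 72 = -56)
(-44/47 + 64/(-40)) + S*m(c(2, 0)) = (-44/47 + 64/(-40)) - 56*1 = (-44*1/47 + 64*(-1/40)) - 56 = (-44/47 - 8/5) - 56 = -596/235 - 56 = -13756/235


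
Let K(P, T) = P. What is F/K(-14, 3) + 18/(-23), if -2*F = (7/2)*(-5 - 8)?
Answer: -443/184 ≈ -2.4076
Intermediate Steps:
F = 91/4 (F = -7/2*(-5 - 8)/2 = -7*(1/2)*(-13)/2 = -7*(-13)/4 = -1/2*(-91/2) = 91/4 ≈ 22.750)
F/K(-14, 3) + 18/(-23) = (91/4)/(-14) + 18/(-23) = (91/4)*(-1/14) + 18*(-1/23) = -13/8 - 18/23 = -443/184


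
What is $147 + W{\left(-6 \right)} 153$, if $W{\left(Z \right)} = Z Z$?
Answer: $5655$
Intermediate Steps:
$W{\left(Z \right)} = Z^{2}$
$147 + W{\left(-6 \right)} 153 = 147 + \left(-6\right)^{2} \cdot 153 = 147 + 36 \cdot 153 = 147 + 5508 = 5655$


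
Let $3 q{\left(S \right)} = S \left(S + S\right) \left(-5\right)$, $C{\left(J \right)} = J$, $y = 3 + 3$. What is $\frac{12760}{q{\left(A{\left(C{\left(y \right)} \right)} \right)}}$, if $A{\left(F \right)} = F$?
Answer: $- \frac{319}{3} \approx -106.33$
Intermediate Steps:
$y = 6$
$q{\left(S \right)} = - \frac{10 S^{2}}{3}$ ($q{\left(S \right)} = \frac{S \left(S + S\right) \left(-5\right)}{3} = \frac{S 2 S \left(-5\right)}{3} = \frac{2 S^{2} \left(-5\right)}{3} = \frac{\left(-10\right) S^{2}}{3} = - \frac{10 S^{2}}{3}$)
$\frac{12760}{q{\left(A{\left(C{\left(y \right)} \right)} \right)}} = \frac{12760}{\left(- \frac{10}{3}\right) 6^{2}} = \frac{12760}{\left(- \frac{10}{3}\right) 36} = \frac{12760}{-120} = 12760 \left(- \frac{1}{120}\right) = - \frac{319}{3}$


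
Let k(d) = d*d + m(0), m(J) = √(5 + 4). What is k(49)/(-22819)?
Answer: -2404/22819 ≈ -0.10535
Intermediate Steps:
m(J) = 3 (m(J) = √9 = 3)
k(d) = 3 + d² (k(d) = d*d + 3 = d² + 3 = 3 + d²)
k(49)/(-22819) = (3 + 49²)/(-22819) = (3 + 2401)*(-1/22819) = 2404*(-1/22819) = -2404/22819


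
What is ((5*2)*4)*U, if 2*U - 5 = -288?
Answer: -5660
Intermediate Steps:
U = -283/2 (U = 5/2 + (1/2)*(-288) = 5/2 - 144 = -283/2 ≈ -141.50)
((5*2)*4)*U = ((5*2)*4)*(-283/2) = (10*4)*(-283/2) = 40*(-283/2) = -5660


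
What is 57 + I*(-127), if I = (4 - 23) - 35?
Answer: 6915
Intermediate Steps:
I = -54 (I = -19 - 35 = -54)
57 + I*(-127) = 57 - 54*(-127) = 57 + 6858 = 6915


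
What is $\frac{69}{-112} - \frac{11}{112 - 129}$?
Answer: $\frac{59}{1904} \approx 0.030987$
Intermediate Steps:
$\frac{69}{-112} - \frac{11}{112 - 129} = 69 \left(- \frac{1}{112}\right) - \frac{11}{112 - 129} = - \frac{69}{112} - \frac{11}{-17} = - \frac{69}{112} - - \frac{11}{17} = - \frac{69}{112} + \frac{11}{17} = \frac{59}{1904}$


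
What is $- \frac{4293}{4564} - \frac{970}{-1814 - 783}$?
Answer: $- \frac{960263}{1693244} \approx -0.56711$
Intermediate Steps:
$- \frac{4293}{4564} - \frac{970}{-1814 - 783} = \left(-4293\right) \frac{1}{4564} - \frac{970}{-2597} = - \frac{4293}{4564} - - \frac{970}{2597} = - \frac{4293}{4564} + \frac{970}{2597} = - \frac{960263}{1693244}$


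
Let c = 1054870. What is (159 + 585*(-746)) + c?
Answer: 618619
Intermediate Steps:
(159 + 585*(-746)) + c = (159 + 585*(-746)) + 1054870 = (159 - 436410) + 1054870 = -436251 + 1054870 = 618619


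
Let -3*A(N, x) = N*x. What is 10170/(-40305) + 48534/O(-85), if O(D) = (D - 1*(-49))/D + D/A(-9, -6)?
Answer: 199523274846/21154751 ≈ 9431.6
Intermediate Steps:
A(N, x) = -N*x/3
O(D) = -D/18 + (49 + D)/D (O(D) = (D - 1*(-49))/D + D/((-⅓*(-9)*(-6))) = (D + 49)/D + D/(-18) = (49 + D)/D + D*(-1/18) = (49 + D)/D - D/18 = -D/18 + (49 + D)/D)
10170/(-40305) + 48534/O(-85) = 10170/(-40305) + 48534/(1 + 49/(-85) - 1/18*(-85)) = 10170*(-1/40305) + 48534/(1 + 49*(-1/85) + 85/18) = -678/2687 + 48534/(1 - 49/85 + 85/18) = -678/2687 + 48534/(7873/1530) = -678/2687 + 48534*(1530/7873) = -678/2687 + 74257020/7873 = 199523274846/21154751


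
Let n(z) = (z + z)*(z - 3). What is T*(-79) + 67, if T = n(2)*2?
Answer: 699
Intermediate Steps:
n(z) = 2*z*(-3 + z) (n(z) = (2*z)*(-3 + z) = 2*z*(-3 + z))
T = -8 (T = (2*2*(-3 + 2))*2 = (2*2*(-1))*2 = -4*2 = -8)
T*(-79) + 67 = -8*(-79) + 67 = 632 + 67 = 699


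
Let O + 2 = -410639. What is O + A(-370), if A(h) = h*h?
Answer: -273741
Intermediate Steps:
O = -410641 (O = -2 - 410639 = -410641)
A(h) = h²
O + A(-370) = -410641 + (-370)² = -410641 + 136900 = -273741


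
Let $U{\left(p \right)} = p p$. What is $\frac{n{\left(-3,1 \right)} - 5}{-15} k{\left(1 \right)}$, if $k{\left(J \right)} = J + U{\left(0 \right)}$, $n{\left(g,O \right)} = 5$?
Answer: $0$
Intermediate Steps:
$U{\left(p \right)} = p^{2}$
$k{\left(J \right)} = J$ ($k{\left(J \right)} = J + 0^{2} = J + 0 = J$)
$\frac{n{\left(-3,1 \right)} - 5}{-15} k{\left(1 \right)} = \frac{5 - 5}{-15} \cdot 1 = 0 \left(- \frac{1}{15}\right) 1 = 0 \cdot 1 = 0$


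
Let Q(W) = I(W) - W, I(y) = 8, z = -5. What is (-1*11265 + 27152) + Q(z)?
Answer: 15900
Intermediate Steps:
Q(W) = 8 - W
(-1*11265 + 27152) + Q(z) = (-1*11265 + 27152) + (8 - 1*(-5)) = (-11265 + 27152) + (8 + 5) = 15887 + 13 = 15900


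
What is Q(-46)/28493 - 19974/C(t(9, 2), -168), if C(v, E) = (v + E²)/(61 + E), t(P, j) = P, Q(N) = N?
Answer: 20298151252/268147623 ≈ 75.698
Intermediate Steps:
C(v, E) = (v + E²)/(61 + E)
Q(-46)/28493 - 19974/C(t(9, 2), -168) = -46/28493 - 19974*(61 - 168)/(9 + (-168)²) = -46*1/28493 - 19974*(-107/(9 + 28224)) = -46/28493 - 19974/((-1/107*28233)) = -46/28493 - 19974/(-28233/107) = -46/28493 - 19974*(-107/28233) = -46/28493 + 712406/9411 = 20298151252/268147623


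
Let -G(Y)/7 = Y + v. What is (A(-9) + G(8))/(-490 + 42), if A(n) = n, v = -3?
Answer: 11/112 ≈ 0.098214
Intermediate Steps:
G(Y) = 21 - 7*Y (G(Y) = -7*(Y - 3) = -7*(-3 + Y) = 21 - 7*Y)
(A(-9) + G(8))/(-490 + 42) = (-9 + (21 - 7*8))/(-490 + 42) = (-9 + (21 - 56))/(-448) = (-9 - 35)*(-1/448) = -44*(-1/448) = 11/112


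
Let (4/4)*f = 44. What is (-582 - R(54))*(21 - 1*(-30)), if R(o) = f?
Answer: -31926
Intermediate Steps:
f = 44
R(o) = 44
(-582 - R(54))*(21 - 1*(-30)) = (-582 - 1*44)*(21 - 1*(-30)) = (-582 - 44)*(21 + 30) = -626*51 = -31926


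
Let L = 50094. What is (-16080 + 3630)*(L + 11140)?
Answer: -762363300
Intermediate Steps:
(-16080 + 3630)*(L + 11140) = (-16080 + 3630)*(50094 + 11140) = -12450*61234 = -762363300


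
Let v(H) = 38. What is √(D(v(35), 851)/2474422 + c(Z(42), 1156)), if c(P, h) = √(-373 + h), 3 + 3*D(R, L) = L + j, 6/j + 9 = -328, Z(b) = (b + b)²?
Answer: √(178723461566085 + 4693654426279629123*√87)/1250820321 ≈ 5.2898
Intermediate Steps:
Z(b) = 4*b² (Z(b) = (2*b)² = 4*b²)
j = -6/337 (j = 6/(-9 - 328) = 6/(-337) = 6*(-1/337) = -6/337 ≈ -0.017804)
D(R, L) = -339/337 + L/3 (D(R, L) = -1 + (L - 6/337)/3 = -1 + (-6/337 + L)/3 = -1 + (-2/337 + L/3) = -339/337 + L/3)
√(D(v(35), 851)/2474422 + c(Z(42), 1156)) = √((-339/337 + (⅓)*851)/2474422 + √(-373 + 1156)) = √((-339/337 + 851/3)*(1/2474422) + √783) = √((285770/1011)*(1/2474422) + 3*√87) = √(142885/1250820321 + 3*√87)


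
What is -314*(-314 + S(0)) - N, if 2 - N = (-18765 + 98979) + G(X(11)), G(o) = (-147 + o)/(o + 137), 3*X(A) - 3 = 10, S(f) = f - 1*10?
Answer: 19286381/106 ≈ 1.8195e+5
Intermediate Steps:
S(f) = -10 + f (S(f) = f - 10 = -10 + f)
X(A) = 13/3 (X(A) = 1 + (1/3)*10 = 1 + 10/3 = 13/3)
G(o) = (-147 + o)/(137 + o)
N = -8502365/106 (N = 2 - ((-18765 + 98979) + (-147 + 13/3)/(137 + 13/3)) = 2 - (80214 - 428/3/(424/3)) = 2 - (80214 + (3/424)*(-428/3)) = 2 - (80214 - 107/106) = 2 - 1*8502577/106 = 2 - 8502577/106 = -8502365/106 ≈ -80211.)
-314*(-314 + S(0)) - N = -314*(-314 + (-10 + 0)) - 1*(-8502365/106) = -314*(-314 - 10) + 8502365/106 = -314*(-324) + 8502365/106 = 101736 + 8502365/106 = 19286381/106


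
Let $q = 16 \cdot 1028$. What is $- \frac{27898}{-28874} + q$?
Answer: $\frac{237473725}{14437} \approx 16449.0$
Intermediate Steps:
$q = 16448$
$- \frac{27898}{-28874} + q = - \frac{27898}{-28874} + 16448 = \left(-27898\right) \left(- \frac{1}{28874}\right) + 16448 = \frac{13949}{14437} + 16448 = \frac{237473725}{14437}$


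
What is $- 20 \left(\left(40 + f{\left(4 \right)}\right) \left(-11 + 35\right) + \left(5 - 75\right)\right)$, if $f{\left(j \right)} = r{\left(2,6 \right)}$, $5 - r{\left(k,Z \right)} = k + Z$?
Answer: $-16360$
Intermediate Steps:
$r{\left(k,Z \right)} = 5 - Z - k$ ($r{\left(k,Z \right)} = 5 - \left(k + Z\right) = 5 - \left(Z + k\right) = 5 - Z - k$)
$f{\left(j \right)} = -3$ ($f{\left(j \right)} = 5 - 6 - 2 = -3$)
$- 20 \left(\left(40 + f{\left(4 \right)}\right) \left(-11 + 35\right) + \left(5 - 75\right)\right) = - 20 \left(\left(40 - 3\right) \left(-11 + 35\right) + \left(5 - 75\right)\right) = - 20 \left(37 \cdot 24 - 70\right) = - 20 \left(888 - 70\right) = \left(-20\right) 818 = -16360$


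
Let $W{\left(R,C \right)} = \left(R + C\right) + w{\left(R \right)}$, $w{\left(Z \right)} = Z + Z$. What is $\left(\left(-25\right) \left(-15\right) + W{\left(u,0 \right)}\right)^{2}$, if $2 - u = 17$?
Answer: $108900$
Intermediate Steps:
$u = -15$ ($u = 2 - 17 = -15$)
$w{\left(Z \right)} = 2 Z$
$W{\left(R,C \right)} = C + 3 R$ ($W{\left(R,C \right)} = \left(R + C\right) + 2 R = \left(C + R\right) + 2 R = C + 3 R$)
$\left(\left(-25\right) \left(-15\right) + W{\left(u,0 \right)}\right)^{2} = \left(\left(-25\right) \left(-15\right) + \left(0 + 3 \left(-15\right)\right)\right)^{2} = \left(375 + \left(0 - 45\right)\right)^{2} = \left(375 - 45\right)^{2} = 330^{2} = 108900$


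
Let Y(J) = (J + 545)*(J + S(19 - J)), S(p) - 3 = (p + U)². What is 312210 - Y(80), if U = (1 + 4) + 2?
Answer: -1562165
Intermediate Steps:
U = 7 (U = 5 + 2 = 7)
S(p) = 3 + (7 + p)² (S(p) = 3 + (p + 7)² = 3 + (7 + p)²)
Y(J) = (545 + J)*(3 + J + (26 - J)²) (Y(J) = (J + 545)*(J + (3 + (7 + (19 - J))²)) = (545 + J)*(J + (3 + (26 - J)²)) = (545 + J)*(3 + J + (26 - J)²))
312210 - Y(80) = 312210 - (370055 + 80³ - 27116*80 + 494*80²) = 312210 - (370055 + 512000 - 2169280 + 494*6400) = 312210 - (370055 + 512000 - 2169280 + 3161600) = 312210 - 1*1874375 = 312210 - 1874375 = -1562165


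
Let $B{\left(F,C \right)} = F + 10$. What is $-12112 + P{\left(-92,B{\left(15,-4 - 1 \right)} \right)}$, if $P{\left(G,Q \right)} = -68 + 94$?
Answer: $-12086$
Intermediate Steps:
$B{\left(F,C \right)} = 10 + F$
$P{\left(G,Q \right)} = 26$
$-12112 + P{\left(-92,B{\left(15,-4 - 1 \right)} \right)} = -12112 + 26 = -12086$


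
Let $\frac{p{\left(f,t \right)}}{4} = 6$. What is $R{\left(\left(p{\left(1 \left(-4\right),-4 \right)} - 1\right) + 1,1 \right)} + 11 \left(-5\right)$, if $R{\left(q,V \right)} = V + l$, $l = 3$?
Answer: $-51$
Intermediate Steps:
$p{\left(f,t \right)} = 24$ ($p{\left(f,t \right)} = 4 \cdot 6 = 24$)
$R{\left(q,V \right)} = 3 + V$ ($R{\left(q,V \right)} = V + 3 = 3 + V$)
$R{\left(\left(p{\left(1 \left(-4\right),-4 \right)} - 1\right) + 1,1 \right)} + 11 \left(-5\right) = \left(3 + 1\right) + 11 \left(-5\right) = 4 - 55 = -51$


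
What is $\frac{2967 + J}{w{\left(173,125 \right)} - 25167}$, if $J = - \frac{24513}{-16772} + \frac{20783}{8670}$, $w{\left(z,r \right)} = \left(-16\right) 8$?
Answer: $- \frac{216001091633}{1839113952900} \approx -0.11745$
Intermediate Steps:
$w{\left(z,r \right)} = -128$
$J = \frac{280550093}{72706620}$ ($J = \left(-24513\right) \left(- \frac{1}{16772}\right) + 20783 \cdot \frac{1}{8670} = \frac{24513}{16772} + \frac{20783}{8670} = \frac{280550093}{72706620} \approx 3.8587$)
$\frac{2967 + J}{w{\left(173,125 \right)} - 25167} = \frac{2967 + \frac{280550093}{72706620}}{-128 - 25167} = \frac{216001091633}{72706620 \left(-25295\right)} = \frac{216001091633}{72706620} \left(- \frac{1}{25295}\right) = - \frac{216001091633}{1839113952900}$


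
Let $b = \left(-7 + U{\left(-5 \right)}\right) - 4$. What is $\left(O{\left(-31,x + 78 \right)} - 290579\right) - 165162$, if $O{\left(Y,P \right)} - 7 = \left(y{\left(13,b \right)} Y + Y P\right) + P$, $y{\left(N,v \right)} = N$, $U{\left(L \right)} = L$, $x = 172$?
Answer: $-463637$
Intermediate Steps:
$b = -16$ ($b = \left(-7 - 5\right) - 4 = -12 - 4 = -16$)
$O{\left(Y,P \right)} = 7 + P + 13 Y + P Y$ ($O{\left(Y,P \right)} = 7 + \left(\left(13 Y + Y P\right) + P\right) = 7 + \left(\left(13 Y + P Y\right) + P\right) = 7 + \left(P + 13 Y + P Y\right) = 7 + P + 13 Y + P Y$)
$\left(O{\left(-31,x + 78 \right)} - 290579\right) - 165162 = \left(\left(7 + \left(172 + 78\right) + 13 \left(-31\right) + \left(172 + 78\right) \left(-31\right)\right) - 290579\right) - 165162 = \left(\left(7 + 250 - 403 + 250 \left(-31\right)\right) - 290579\right) - 165162 = \left(\left(7 + 250 - 403 - 7750\right) - 290579\right) - 165162 = \left(-7896 - 290579\right) - 165162 = -298475 - 165162 = -463637$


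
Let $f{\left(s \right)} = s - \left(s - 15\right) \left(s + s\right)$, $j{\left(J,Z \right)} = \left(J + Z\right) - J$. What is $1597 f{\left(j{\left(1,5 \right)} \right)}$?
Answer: $167685$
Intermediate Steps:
$j{\left(J,Z \right)} = Z$
$f{\left(s \right)} = s - 2 s \left(-15 + s\right)$ ($f{\left(s \right)} = s - \left(-15 + s\right) 2 s = s - 2 s \left(-15 + s\right)$)
$1597 f{\left(j{\left(1,5 \right)} \right)} = 1597 \cdot 5 \left(31 - 10\right) = 1597 \cdot 5 \cdot 21 = 1597 \cdot 105 = 167685$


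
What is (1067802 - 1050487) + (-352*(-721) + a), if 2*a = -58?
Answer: 271078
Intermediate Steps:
a = -29 (a = (½)*(-58) = -29)
(1067802 - 1050487) + (-352*(-721) + a) = (1067802 - 1050487) + (-352*(-721) - 29) = 17315 + (253792 - 29) = 17315 + 253763 = 271078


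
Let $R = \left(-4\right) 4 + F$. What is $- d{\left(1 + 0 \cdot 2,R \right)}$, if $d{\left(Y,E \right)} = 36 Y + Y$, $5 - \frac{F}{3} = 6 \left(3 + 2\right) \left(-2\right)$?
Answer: $-37$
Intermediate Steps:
$F = 195$ ($F = 15 - 3 \cdot 6 \left(3 + 2\right) \left(-2\right) = 15 - 3 \cdot 6 \cdot 5 \left(-2\right) = 15 - 3 \cdot 30 \left(-2\right) = 15 - -180 = 15 + 180 = 195$)
$R = 179$ ($R = \left(-4\right) 4 + 195 = -16 + 195 = 179$)
$d{\left(Y,E \right)} = 37 Y$
$- d{\left(1 + 0 \cdot 2,R \right)} = - 37 \left(1 + 0 \cdot 2\right) = - 37 \left(1 + 0\right) = - 37 \cdot 1 = \left(-1\right) 37 = -37$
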